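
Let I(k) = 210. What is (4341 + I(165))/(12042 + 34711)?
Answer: 4551/46753 ≈ 0.097341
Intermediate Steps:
(4341 + I(165))/(12042 + 34711) = (4341 + 210)/(12042 + 34711) = 4551/46753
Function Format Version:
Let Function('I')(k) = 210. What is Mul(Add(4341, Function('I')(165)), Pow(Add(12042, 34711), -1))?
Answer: Rational(4551, 46753) ≈ 0.097341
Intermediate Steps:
Mul(Add(4341, Function('I')(165)), Pow(Add(12042, 34711), -1)) = Mul(Add(4341, 210), Pow(Add(12042, 34711), -1)) = Mul(4551, Pow(46753, -1)) = Mul(4551, Rational(1, 46753)) = Rational(4551, 46753)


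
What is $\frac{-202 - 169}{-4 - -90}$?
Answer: $- \frac{371}{86} \approx -4.3139$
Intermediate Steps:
$\frac{-202 - 169}{-4 - -90} = - \frac{371}{-4 + 90} = - \frac{371}{86}$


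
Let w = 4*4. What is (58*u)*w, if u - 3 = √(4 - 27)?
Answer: 2784 + 928*I*√23 ≈ 2784.0 + 4450.5*I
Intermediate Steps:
u = 3 + I*√23 (u = 3 + √(4 - 27) = 3 + √(-23) = 3 + I*√23 ≈ 3.0 + 4.7958*I)
w = 16
(58*u)*w = (58*(3 + I*√23))*16 = (174 + 58*I*√23)*16 = 2784 + 928*I*√23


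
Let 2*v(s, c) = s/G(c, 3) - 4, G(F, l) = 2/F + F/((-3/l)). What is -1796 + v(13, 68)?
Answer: -4155399/2311 ≈ -1798.1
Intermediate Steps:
G(F, l) = 2/F - F*l/3 (G(F, l) = 2/F + F*(-l/3) = 2/F - F*l/3)
v(s, c) = -2 + s/(2*(-c + 2/c)) (v(s, c) = (s/(2/c - ⅓*c*3) - 4)/2 = (s/(2/c - c) - 4)/2 = (s/(-c + 2/c) - 4)/2 = (-4 + s/(-c + 2/c))/2 = -2 + s/(2*(-c + 2/c)))
-1796 + v(13, 68) = -1796 + (8 - 4*68² - 1*68*13)/(2*(-2 + 68²)) = -1796 + (8 - 4*4624 - 884)/(2*(-2 + 4624)) = -1796 + (½)*(8 - 18496 - 884)/4622 = -1796 + (½)*(1/4622)*(-19372) = -1796 - 4843/2311 = -4155399/2311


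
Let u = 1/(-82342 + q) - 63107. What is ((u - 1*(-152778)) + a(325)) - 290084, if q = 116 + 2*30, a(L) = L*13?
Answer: -16119983209/82166 ≈ -1.9619e+5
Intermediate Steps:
a(L) = 13*L
q = 176 (q = 116 + 60 = 176)
u = -5185249763/82166 (u = 1/(-82342 + 176) - 63107 = 1/(-82166) - 63107 = -1/82166 - 63107 = -5185249763/82166 ≈ -63107.)
((u - 1*(-152778)) + a(325)) - 290084 = ((-5185249763/82166 - 1*(-152778)) + 13*325) - 290084 = ((-5185249763/82166 + 152778) + 4225) - 290084 = (7367907385/82166 + 4225) - 290084 = 7715058735/82166 - 290084 = -16119983209/82166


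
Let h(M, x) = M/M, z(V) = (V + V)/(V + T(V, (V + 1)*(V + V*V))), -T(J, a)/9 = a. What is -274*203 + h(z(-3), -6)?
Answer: -55621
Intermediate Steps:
T(J, a) = -9*a
z(V) = 2*V/(V - 9*(1 + V)*(V + V**2)) (z(V) = (V + V)/(V - 9*(V + 1)*(V + V*V)) = (2*V)/(V - 9*(1 + V)*(V + V**2)) = 2*V/(V - 9*(1 + V)*(V + V**2)))
h(M, x) = 1
-274*203 + h(z(-3), -6) = -274*203 + 1 = -55622 + 1 = -55621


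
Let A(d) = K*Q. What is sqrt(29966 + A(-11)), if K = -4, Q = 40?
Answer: sqrt(29806) ≈ 172.64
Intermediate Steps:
A(d) = -160 (A(d) = -4*40 = -160)
sqrt(29966 + A(-11)) = sqrt(29966 - 160) = sqrt(29806)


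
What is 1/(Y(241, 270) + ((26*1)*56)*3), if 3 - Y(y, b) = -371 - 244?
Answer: 1/4986 ≈ 0.00020056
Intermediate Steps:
Y(y, b) = 618 (Y(y, b) = 3 - (-371 - 244) = 3 - 1*(-615) = 3 + 615 = 618)
1/(Y(241, 270) + ((26*1)*56)*3) = 1/(618 + ((26*1)*56)*3) = 1/(618 + (26*56)*3) = 1/(618 + 1456*3) = 1/(618 + 4368) = 1/4986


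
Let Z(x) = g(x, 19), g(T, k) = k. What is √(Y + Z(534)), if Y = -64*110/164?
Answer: 3*I*√4469/41 ≈ 4.8915*I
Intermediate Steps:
Z(x) = 19
Y = -1760/41 (Y = -7040*1/164 = -1760/41 ≈ -42.927)
√(Y + Z(534)) = √(-1760/41 + 19) = √(-981/41) = 3*I*√4469/41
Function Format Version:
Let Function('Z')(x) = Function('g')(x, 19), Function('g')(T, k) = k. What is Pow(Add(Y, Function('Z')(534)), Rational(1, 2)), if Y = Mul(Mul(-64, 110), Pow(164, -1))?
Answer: Mul(Rational(3, 41), I, Pow(4469, Rational(1, 2))) ≈ Mul(4.8915, I)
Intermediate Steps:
Function('Z')(x) = 19
Y = Rational(-1760, 41) (Y = Mul(-7040, Rational(1, 164)) = Rational(-1760, 41) ≈ -42.927)
Pow(Add(Y, Function('Z')(534)), Rational(1, 2)) = Pow(Add(Rational(-1760, 41), 19), Rational(1, 2)) = Pow(Rational(-981, 41), Rational(1, 2)) = Mul(Rational(3, 41), I, Pow(4469, Rational(1, 2)))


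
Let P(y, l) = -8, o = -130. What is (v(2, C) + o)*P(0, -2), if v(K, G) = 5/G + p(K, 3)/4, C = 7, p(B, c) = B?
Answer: 7212/7 ≈ 1030.3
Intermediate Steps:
v(K, G) = 5/G + K/4
(v(2, C) + o)*P(0, -2) = ((5/7 + (¼)*2) - 130)*(-8) = ((5*(⅐) + ½) - 130)*(-8) = ((5/7 + ½) - 130)*(-8) = (17/14 - 130)*(-8) = -1803/14*(-8) = 7212/7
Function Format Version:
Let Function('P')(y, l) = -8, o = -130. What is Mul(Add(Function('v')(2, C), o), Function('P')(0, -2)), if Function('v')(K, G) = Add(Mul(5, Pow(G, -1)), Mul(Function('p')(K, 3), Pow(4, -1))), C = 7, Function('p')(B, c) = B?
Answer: Rational(7212, 7) ≈ 1030.3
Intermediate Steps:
Function('v')(K, G) = Add(Mul(5, Pow(G, -1)), Mul(Rational(1, 4), K)) (Function('v')(K, G) = Add(Mul(5, Pow(G, -1)), Mul(K, Pow(4, -1))) = Add(Mul(5, Pow(G, -1)), Mul(K, Rational(1, 4))) = Add(Mul(5, Pow(G, -1)), Mul(Rational(1, 4), K)))
Mul(Add(Function('v')(2, C), o), Function('P')(0, -2)) = Mul(Add(Add(Mul(5, Pow(7, -1)), Mul(Rational(1, 4), 2)), -130), -8) = Mul(Add(Add(Mul(5, Rational(1, 7)), Rational(1, 2)), -130), -8) = Mul(Add(Add(Rational(5, 7), Rational(1, 2)), -130), -8) = Mul(Add(Rational(17, 14), -130), -8) = Mul(Rational(-1803, 14), -8) = Rational(7212, 7)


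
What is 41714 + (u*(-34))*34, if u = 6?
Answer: 34778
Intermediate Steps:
41714 + (u*(-34))*34 = 41714 + (6*(-34))*34 = 41714 - 204*34 = 41714 - 6936 = 34778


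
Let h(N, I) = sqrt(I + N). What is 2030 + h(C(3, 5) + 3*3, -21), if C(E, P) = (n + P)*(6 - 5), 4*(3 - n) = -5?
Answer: 2030 + I*sqrt(11)/2 ≈ 2030.0 + 1.6583*I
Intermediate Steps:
n = 17/4 (n = 3 - 1/4*(-5) = 3 + 5/4 = 17/4 ≈ 4.2500)
C(E, P) = 17/4 + P (C(E, P) = (17/4 + P)*(6 - 5) = (17/4 + P)*1 = 17/4 + P)
2030 + h(C(3, 5) + 3*3, -21) = 2030 + sqrt(-21 + ((17/4 + 5) + 3*3)) = 2030 + sqrt(-21 + (37/4 + 9)) = 2030 + sqrt(-21 + 73/4) = 2030 + sqrt(-11/4) = 2030 + I*sqrt(11)/2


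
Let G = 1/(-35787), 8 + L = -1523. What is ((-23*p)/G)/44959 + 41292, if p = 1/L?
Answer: 2842219576767/68832229 ≈ 41292.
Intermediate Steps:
L = -1531 (L = -8 - 1523 = -1531)
G = -1/35787 ≈ -2.7943e-5
p = -1/1531 (p = 1/(-1531) = -1/1531 ≈ -0.00065317)
((-23*p)/G)/44959 + 41292 = ((-23*(-1/1531))/(-1/35787))/44959 + 41292 = ((23/1531)*(-35787))*(1/44959) + 41292 = -823101/1531*1/44959 + 41292 = -823101/68832229 + 41292 = 2842219576767/68832229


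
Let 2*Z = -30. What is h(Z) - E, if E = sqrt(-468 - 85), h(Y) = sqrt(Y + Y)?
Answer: I*(sqrt(30) - sqrt(553)) ≈ -18.039*I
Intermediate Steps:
Z = -15 (Z = (1/2)*(-30) = -15)
h(Y) = sqrt(2)*sqrt(Y) (h(Y) = sqrt(2*Y) = sqrt(2)*sqrt(Y))
E = I*sqrt(553) (E = sqrt(-553) = I*sqrt(553) ≈ 23.516*I)
h(Z) - E = sqrt(2)*sqrt(-15) - I*sqrt(553) = sqrt(2)*(I*sqrt(15)) - I*sqrt(553) = I*sqrt(30) - I*sqrt(553)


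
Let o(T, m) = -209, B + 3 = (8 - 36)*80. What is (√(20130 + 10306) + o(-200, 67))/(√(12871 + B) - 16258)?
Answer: 1698961/132155968 - 8129*√7609/66077984 - √20217113/66077984 + 209*√2657/132155968 ≈ 0.0021381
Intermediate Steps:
B = -2243 (B = -3 + (8 - 36)*80 = -3 - 28*80 = -3 - 2240 = -2243)
(√(20130 + 10306) + o(-200, 67))/(√(12871 + B) - 16258) = (√(20130 + 10306) - 209)/(√(12871 - 2243) - 16258) = (√30436 - 209)/(√10628 - 16258) = (2*√7609 - 209)/(2*√2657 - 16258) = (-209 + 2*√7609)/(-16258 + 2*√2657)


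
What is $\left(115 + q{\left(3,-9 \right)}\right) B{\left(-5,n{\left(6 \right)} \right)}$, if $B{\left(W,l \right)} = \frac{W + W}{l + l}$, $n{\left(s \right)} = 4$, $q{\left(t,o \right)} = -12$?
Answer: $- \frac{515}{4} \approx -128.75$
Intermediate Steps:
$B{\left(W,l \right)} = \frac{W}{l}$ ($B{\left(W,l \right)} = \frac{2 W}{2 l} = 2 W \frac{1}{2 l} = \frac{W}{l}$)
$\left(115 + q{\left(3,-9 \right)}\right) B{\left(-5,n{\left(6 \right)} \right)} = \left(115 - 12\right) \left(- \frac{5}{4}\right) = 103 \left(\left(-5\right) \frac{1}{4}\right) = 103 \left(- \frac{5}{4}\right) = - \frac{515}{4}$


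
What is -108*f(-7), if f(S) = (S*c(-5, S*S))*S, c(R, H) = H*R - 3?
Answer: 1312416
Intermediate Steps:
c(R, H) = -3 + H*R
f(S) = S²*(-3 - 5*S²) (f(S) = (S*(-3 + (S*S)*(-5)))*S = (S*(-3 + S²*(-5)))*S = (S*(-3 - 5*S²))*S = S²*(-3 - 5*S²))
-108*f(-7) = -108*(-7)²*(-3 - 5*(-7)²) = -5292*(-3 - 5*49) = -5292*(-3 - 245) = -5292*(-248) = -108*(-12152) = 1312416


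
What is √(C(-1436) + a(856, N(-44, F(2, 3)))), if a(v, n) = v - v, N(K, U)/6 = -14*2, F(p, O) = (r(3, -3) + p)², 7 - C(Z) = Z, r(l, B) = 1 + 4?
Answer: √1443 ≈ 37.987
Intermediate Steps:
r(l, B) = 5
C(Z) = 7 - Z
F(p, O) = (5 + p)²
N(K, U) = -168 (N(K, U) = 6*(-14*2) = 6*(-28) = -168)
a(v, n) = 0
√(C(-1436) + a(856, N(-44, F(2, 3)))) = √((7 - 1*(-1436)) + 0) = √((7 + 1436) + 0) = √(1443 + 0) = √1443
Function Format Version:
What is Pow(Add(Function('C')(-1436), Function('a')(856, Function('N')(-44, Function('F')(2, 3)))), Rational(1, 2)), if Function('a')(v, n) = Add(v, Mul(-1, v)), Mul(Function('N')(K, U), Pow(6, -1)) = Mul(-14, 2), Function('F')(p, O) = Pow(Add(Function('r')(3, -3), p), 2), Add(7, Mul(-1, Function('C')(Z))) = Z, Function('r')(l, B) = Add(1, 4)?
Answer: Pow(1443, Rational(1, 2)) ≈ 37.987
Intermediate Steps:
Function('r')(l, B) = 5
Function('C')(Z) = Add(7, Mul(-1, Z))
Function('F')(p, O) = Pow(Add(5, p), 2)
Function('N')(K, U) = -168 (Function('N')(K, U) = Mul(6, Mul(-14, 2)) = Mul(6, -28) = -168)
Function('a')(v, n) = 0
Pow(Add(Function('C')(-1436), Function('a')(856, Function('N')(-44, Function('F')(2, 3)))), Rational(1, 2)) = Pow(Add(Add(7, Mul(-1, -1436)), 0), Rational(1, 2)) = Pow(Add(Add(7, 1436), 0), Rational(1, 2)) = Pow(Add(1443, 0), Rational(1, 2)) = Pow(1443, Rational(1, 2))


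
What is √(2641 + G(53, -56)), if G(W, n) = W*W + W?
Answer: √5503 ≈ 74.182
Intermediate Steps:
G(W, n) = W + W² (G(W, n) = W² + W = W + W²)
√(2641 + G(53, -56)) = √(2641 + 53*(1 + 53)) = √(2641 + 53*54) = √(2641 + 2862) = √5503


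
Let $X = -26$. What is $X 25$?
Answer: $-650$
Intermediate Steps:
$X 25 = \left(-26\right) 25 = -650$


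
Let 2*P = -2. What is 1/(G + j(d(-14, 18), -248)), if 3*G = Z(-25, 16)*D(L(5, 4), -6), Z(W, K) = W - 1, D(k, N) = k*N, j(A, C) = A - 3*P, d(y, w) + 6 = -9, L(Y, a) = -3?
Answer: -1/168 ≈ -0.0059524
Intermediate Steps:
P = -1 (P = (1/2)*(-2) = -1)
d(y, w) = -15 (d(y, w) = -6 - 9 = -15)
j(A, C) = 3 + A (j(A, C) = A - 3*(-1) = A + 3 = 3 + A)
D(k, N) = N*k
Z(W, K) = -1 + W
G = -156 (G = ((-1 - 25)*(-6*(-3)))/3 = (-26*18)/3 = (1/3)*(-468) = -156)
1/(G + j(d(-14, 18), -248)) = 1/(-156 + (3 - 15)) = 1/(-156 - 12) = 1/(-168) = -1/168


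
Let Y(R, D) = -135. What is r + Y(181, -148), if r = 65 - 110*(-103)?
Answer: 11260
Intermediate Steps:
r = 11395 (r = 65 + 11330 = 11395)
r + Y(181, -148) = 11395 - 135 = 11260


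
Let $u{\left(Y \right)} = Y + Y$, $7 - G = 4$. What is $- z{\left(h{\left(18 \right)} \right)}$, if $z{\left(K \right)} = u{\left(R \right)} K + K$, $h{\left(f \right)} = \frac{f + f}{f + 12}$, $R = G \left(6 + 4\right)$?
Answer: $- \frac{366}{5} \approx -73.2$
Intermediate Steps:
$G = 3$ ($G = 7 - 4 = 3$)
$R = 30$ ($R = 3 \left(6 + 4\right) = 3 \cdot 10 = 30$)
$h{\left(f \right)} = \frac{2 f}{12 + f}$
$u{\left(Y \right)} = 2 Y$
$z{\left(K \right)} = 61 K$ ($z{\left(K \right)} = 2 \cdot 30 K + K = 60 K + K = 61 K$)
$- z{\left(h{\left(18 \right)} \right)} = - 61 \cdot 2 \cdot 18 \frac{1}{12 + 18} = - 61 \cdot 2 \cdot 18 \cdot \frac{1}{30} = - \frac{61 \cdot 6}{5} = \left(-1\right) \frac{366}{5} = - \frac{366}{5}$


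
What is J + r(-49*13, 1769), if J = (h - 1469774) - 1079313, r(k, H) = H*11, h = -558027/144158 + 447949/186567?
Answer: -68034702279853375/26895125586 ≈ -2.5296e+6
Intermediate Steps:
h = -39533991367/26895125586 (h = -558027*1/144158 + 447949*(1/186567) = -558027/144158 + 447949/186567 = -39533991367/26895125586 ≈ -1.4699)
r(k, H) = 11*H
J = -68558054528631349/26895125586 (J = (-39533991367/26895125586 - 1469774) - 1079313 = -39529795847028931/26895125586 - 1079313 = -68558054528631349/26895125586 ≈ -2.5491e+6)
J + r(-49*13, 1769) = -68558054528631349/26895125586 + 11*1769 = -68558054528631349/26895125586 + 19459 = -68034702279853375/26895125586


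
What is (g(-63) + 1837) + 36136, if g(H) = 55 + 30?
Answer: 38058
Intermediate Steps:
g(H) = 85
(g(-63) + 1837) + 36136 = (85 + 1837) + 36136 = 1922 + 36136 = 38058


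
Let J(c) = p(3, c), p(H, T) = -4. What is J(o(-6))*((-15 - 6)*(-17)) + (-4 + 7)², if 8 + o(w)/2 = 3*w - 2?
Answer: -1419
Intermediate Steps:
o(w) = -20 + 6*w (o(w) = -16 + 2*(3*w - 2) = -16 + 2*(-2 + 3*w) = -16 + (-4 + 6*w) = -20 + 6*w)
J(c) = -4
J(o(-6))*((-15 - 6)*(-17)) + (-4 + 7)² = -4*(-15 - 6)*(-17) + (-4 + 7)² = -(-84)*(-17) + 3² = -4*357 + 9 = -1428 + 9 = -1419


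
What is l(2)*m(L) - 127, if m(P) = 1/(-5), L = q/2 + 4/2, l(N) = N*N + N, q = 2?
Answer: -641/5 ≈ -128.20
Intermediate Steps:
l(N) = N + N**2 (l(N) = N**2 + N = N + N**2)
L = 3 (L = 2/2 + 4/2 = 2*(1/2) + 4*(1/2) = 1 + 2 = 3)
m(P) = -1/5
l(2)*m(L) - 127 = (2*(1 + 2))*(-1/5) - 127 = (2*3)*(-1/5) - 127 = 6*(-1/5) - 127 = -6/5 - 127 = -641/5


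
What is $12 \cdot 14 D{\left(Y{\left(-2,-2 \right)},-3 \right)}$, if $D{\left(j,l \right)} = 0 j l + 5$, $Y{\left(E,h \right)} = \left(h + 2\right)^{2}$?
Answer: $840$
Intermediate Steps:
$Y{\left(E,h \right)} = \left(2 + h\right)^{2}$
$D{\left(j,l \right)} = 5$ ($D{\left(j,l \right)} = 0 l + 5 = 0 + 5 = 5$)
$12 \cdot 14 D{\left(Y{\left(-2,-2 \right)},-3 \right)} = 12 \cdot 14 \cdot 5 = 168 \cdot 5 = 840$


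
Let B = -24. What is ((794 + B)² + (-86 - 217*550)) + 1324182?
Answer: 1797646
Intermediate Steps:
((794 + B)² + (-86 - 217*550)) + 1324182 = ((794 - 24)² + (-86 - 217*550)) + 1324182 = (770² + (-86 - 119350)) + 1324182 = (592900 - 119436) + 1324182 = 473464 + 1324182 = 1797646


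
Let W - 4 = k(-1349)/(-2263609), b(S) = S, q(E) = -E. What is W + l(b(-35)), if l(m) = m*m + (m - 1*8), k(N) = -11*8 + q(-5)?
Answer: 2684640357/2263609 ≈ 1186.0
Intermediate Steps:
k(N) = -83 (k(N) = -11*8 - 1*(-5) = -88 + 5 = -83)
l(m) = -8 + m + m² (l(m) = m² + (m - 8) = m² + (-8 + m) = -8 + m + m²)
W = 9054519/2263609 (W = 4 - 83/(-2263609) = 4 - 83*(-1/2263609) = 4 + 83/2263609 = 9054519/2263609 ≈ 4.0000)
W + l(b(-35)) = 9054519/2263609 + (-8 - 35 + (-35)²) = 9054519/2263609 + (-8 - 35 + 1225) = 9054519/2263609 + 1182 = 2684640357/2263609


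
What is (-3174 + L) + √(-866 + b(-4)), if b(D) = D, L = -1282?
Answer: -4456 + I*√870 ≈ -4456.0 + 29.496*I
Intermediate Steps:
(-3174 + L) + √(-866 + b(-4)) = (-3174 - 1282) + √(-866 - 4) = -4456 + √(-870) = -4456 + I*√870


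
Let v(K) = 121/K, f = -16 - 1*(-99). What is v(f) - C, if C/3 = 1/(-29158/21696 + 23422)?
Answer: 30739439365/21087583991 ≈ 1.4577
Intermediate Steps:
C = 32544/254067277 (C = 3/(-29158/21696 + 23422) = 3/(-29158*1/21696 + 23422) = 3/(-14579/10848 + 23422) = 3/(254067277/10848) = 3*(10848/254067277) = 32544/254067277 ≈ 0.00012809)
f = 83 (f = -16 + 99 = 83)
v(f) - C = 121/83 - 1*32544/254067277 = 121*(1/83) - 32544/254067277 = 121/83 - 32544/254067277 = 30739439365/21087583991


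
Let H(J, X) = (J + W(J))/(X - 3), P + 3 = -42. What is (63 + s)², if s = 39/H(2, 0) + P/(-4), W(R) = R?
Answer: 2025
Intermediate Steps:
P = -45 (P = -3 - 42 = -45)
H(J, X) = 2*J/(-3 + X) (H(J, X) = (J + J)/(X - 3) = (2*J)/(-3 + X) = 2*J/(-3 + X))
s = -18 (s = 39/((2*2/(-3 + 0))) - 45/(-4) = 39/((2*2/(-3))) - 45*(-¼) = 39/((2*2*(-⅓))) + 45/4 = 39/(-4/3) + 45/4 = 39*(-¾) + 45/4 = -117/4 + 45/4 = -18)
(63 + s)² = (63 - 18)² = 45² = 2025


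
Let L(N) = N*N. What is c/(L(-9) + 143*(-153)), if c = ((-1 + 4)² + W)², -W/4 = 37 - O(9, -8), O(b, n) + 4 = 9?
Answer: -2023/3114 ≈ -0.64965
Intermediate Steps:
O(b, n) = 5 (O(b, n) = -4 + 9 = 5)
L(N) = N²
W = -128 (W = -4*(37 - 1*5) = -4*(37 - 5) = -4*32 = -128)
c = 14161 (c = ((-1 + 4)² - 128)² = (3² - 128)² = (9 - 128)² = (-119)² = 14161)
c/(L(-9) + 143*(-153)) = 14161/((-9)² + 143*(-153)) = 14161/(81 - 21879) = 14161/(-21798) = 14161*(-1/21798) = -2023/3114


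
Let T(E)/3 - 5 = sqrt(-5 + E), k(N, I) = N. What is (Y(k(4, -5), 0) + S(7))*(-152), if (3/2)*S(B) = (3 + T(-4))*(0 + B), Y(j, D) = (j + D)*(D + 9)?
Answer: -18240 - 6384*I ≈ -18240.0 - 6384.0*I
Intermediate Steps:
T(E) = 15 + 3*sqrt(-5 + E)
Y(j, D) = (9 + D)*(D + j) (Y(j, D) = (D + j)*(9 + D) = (9 + D)*(D + j))
S(B) = 2*B*(18 + 9*I)/3 (S(B) = 2*((3 + (15 + 3*sqrt(-5 - 4)))*(0 + B))/3 = 2*((3 + (15 + 3*sqrt(-9)))*B)/3 = 2*((3 + (15 + 3*(3*I)))*B)/3 = 2*((3 + (15 + 9*I))*B)/3 = 2*((18 + 9*I)*B)/3 = 2*(B*(18 + 9*I))/3 = 2*B*(18 + 9*I)/3)
(Y(k(4, -5), 0) + S(7))*(-152) = ((0**2 + 9*0 + 9*4 + 0*4) + 6*7*(2 + I))*(-152) = ((0 + 0 + 36 + 0) + (84 + 42*I))*(-152) = (36 + (84 + 42*I))*(-152) = (120 + 42*I)*(-152) = -18240 - 6384*I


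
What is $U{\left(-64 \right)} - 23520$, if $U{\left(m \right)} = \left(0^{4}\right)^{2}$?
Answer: $-23520$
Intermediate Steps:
$U{\left(m \right)} = 0$ ($U{\left(m \right)} = 0^{2} = 0$)
$U{\left(-64 \right)} - 23520 = 0 - 23520 = -23520$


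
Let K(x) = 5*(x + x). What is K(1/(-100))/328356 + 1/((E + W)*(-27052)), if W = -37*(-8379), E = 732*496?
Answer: -60706165/199296395926488 ≈ -3.0460e-7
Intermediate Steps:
K(x) = 10*x (K(x) = 5*(2*x) = 10*x)
E = 363072
W = 310023
K(1/(-100))/328356 + 1/((E + W)*(-27052)) = (10/(-100))/328356 + 1/((363072 + 310023)*(-27052)) = (10*(-1/100))*(1/328356) - 1/27052/673095 = -⅒*1/328356 + (1/673095)*(-1/27052) = -1/3283560 - 1/18208565940 = -60706165/199296395926488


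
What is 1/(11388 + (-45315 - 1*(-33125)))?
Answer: -1/802 ≈ -0.0012469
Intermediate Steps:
1/(11388 + (-45315 - 1*(-33125))) = 1/(11388 + (-45315 + 33125)) = 1/(11388 - 12190) = 1/(-802) = -1/802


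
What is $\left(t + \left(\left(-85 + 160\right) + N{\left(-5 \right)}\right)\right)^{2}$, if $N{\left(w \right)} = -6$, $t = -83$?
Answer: $196$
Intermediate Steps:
$\left(t + \left(\left(-85 + 160\right) + N{\left(-5 \right)}\right)\right)^{2} = \left(-83 + \left(\left(-85 + 160\right) - 6\right)\right)^{2} = \left(-83 + \left(75 - 6\right)\right)^{2} = \left(-83 + 69\right)^{2} = \left(-14\right)^{2} = 196$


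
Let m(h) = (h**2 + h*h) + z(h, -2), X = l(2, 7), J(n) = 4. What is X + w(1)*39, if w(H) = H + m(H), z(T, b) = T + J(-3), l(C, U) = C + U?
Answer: 321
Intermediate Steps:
z(T, b) = 4 + T (z(T, b) = T + 4 = 4 + T)
X = 9 (X = 2 + 7 = 9)
m(h) = 4 + h + 2*h**2 (m(h) = (h**2 + h*h) + (4 + h) = (h**2 + h**2) + (4 + h) = 2*h**2 + (4 + h) = 4 + h + 2*h**2)
w(H) = 4 + 2*H + 2*H**2 (w(H) = H + (4 + H + 2*H**2) = 4 + 2*H + 2*H**2)
X + w(1)*39 = 9 + (4 + 2*1 + 2*1**2)*39 = 9 + (4 + 2 + 2*1)*39 = 9 + (4 + 2 + 2)*39 = 9 + 8*39 = 9 + 312 = 321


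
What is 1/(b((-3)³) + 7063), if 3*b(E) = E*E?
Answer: 1/7306 ≈ 0.00013687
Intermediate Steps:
b(E) = E²/3 (b(E) = (E*E)/3 = E²/3)
1/(b((-3)³) + 7063) = 1/(((-3)³)²/3 + 7063) = 1/((⅓)*(-27)² + 7063) = 1/((⅓)*729 + 7063) = 1/(243 + 7063) = 1/7306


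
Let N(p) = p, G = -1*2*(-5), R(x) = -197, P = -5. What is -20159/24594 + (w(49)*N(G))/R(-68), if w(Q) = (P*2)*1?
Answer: -1511923/4845018 ≈ -0.31206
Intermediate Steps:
G = 10 (G = -2*(-5) = 10)
w(Q) = -10 (w(Q) = -5*2*1 = -10*1 = -10)
-20159/24594 + (w(49)*N(G))/R(-68) = -20159/24594 - 10*10/(-197) = -20159*1/24594 - 100*(-1/197) = -20159/24594 + 100/197 = -1511923/4845018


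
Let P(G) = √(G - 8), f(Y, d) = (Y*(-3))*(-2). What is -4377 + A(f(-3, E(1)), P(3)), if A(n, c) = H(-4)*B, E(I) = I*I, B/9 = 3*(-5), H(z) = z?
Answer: -3837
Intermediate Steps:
B = -135 (B = 9*(3*(-5)) = 9*(-15) = -135)
E(I) = I²
f(Y, d) = 6*Y (f(Y, d) = -3*Y*(-2) = 6*Y)
P(G) = √(-8 + G)
A(n, c) = 540 (A(n, c) = -4*(-135) = 540)
-4377 + A(f(-3, E(1)), P(3)) = -4377 + 540 = -3837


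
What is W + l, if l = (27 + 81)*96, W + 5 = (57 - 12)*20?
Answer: 11263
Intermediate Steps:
W = 895 (W = -5 + (57 - 12)*20 = -5 + 45*20 = -5 + 900 = 895)
l = 10368 (l = 108*96 = 10368)
W + l = 895 + 10368 = 11263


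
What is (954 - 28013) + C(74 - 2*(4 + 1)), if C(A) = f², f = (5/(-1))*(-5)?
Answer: -26434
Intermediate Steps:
f = 25 (f = -1*5*(-5) = -5*(-5) = 25)
C(A) = 625 (C(A) = 25² = 625)
(954 - 28013) + C(74 - 2*(4 + 1)) = (954 - 28013) + 625 = -27059 + 625 = -26434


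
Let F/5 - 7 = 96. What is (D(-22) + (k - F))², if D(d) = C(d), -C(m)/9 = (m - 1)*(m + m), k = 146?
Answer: 89813529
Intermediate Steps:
F = 515 (F = 35 + 5*96 = 35 + 480 = 515)
C(m) = -18*m*(-1 + m) (C(m) = -9*(m - 1)*(m + m) = -9*(-1 + m)*2*m = -18*m*(-1 + m))
D(d) = 18*d*(1 - d)
(D(-22) + (k - F))² = (18*(-22)*(1 - 1*(-22)) + (146 - 1*515))² = (18*(-22)*(1 + 22) + (146 - 515))² = (18*(-22)*23 - 369)² = (-9108 - 369)² = (-9477)² = 89813529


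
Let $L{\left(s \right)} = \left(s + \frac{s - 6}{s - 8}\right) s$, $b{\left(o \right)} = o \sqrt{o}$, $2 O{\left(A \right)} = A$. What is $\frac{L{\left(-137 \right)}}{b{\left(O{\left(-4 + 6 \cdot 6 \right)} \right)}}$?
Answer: $\frac{1350957}{4640} \approx 291.15$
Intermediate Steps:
$O{\left(A \right)} = \frac{A}{2}$
$b{\left(o \right)} = o^{\frac{3}{2}}$
$L{\left(s \right)} = s \left(s + \frac{-6 + s}{-8 + s}\right)$ ($L{\left(s \right)} = \left(s + \frac{-6 + s}{-8 + s}\right) s = s \left(s + \frac{-6 + s}{-8 + s}\right)$)
$\frac{L{\left(-137 \right)}}{b{\left(O{\left(-4 + 6 \cdot 6 \right)} \right)}} = \frac{\left(-137\right) \frac{1}{-8 - 137} \left(-6 + \left(-137\right)^{2} - -959\right)}{\left(\frac{-4 + 6 \cdot 6}{2}\right)^{\frac{3}{2}}} = \frac{\left(-137\right) \frac{1}{-145} \left(-6 + 18769 + 959\right)}{\left(\frac{-4 + 36}{2}\right)^{\frac{3}{2}}} = \frac{\left(-137\right) \left(- \frac{1}{145}\right) 19722}{\left(\frac{1}{2} \cdot 32\right)^{\frac{3}{2}}} = \frac{2701914}{145 \cdot 16^{\frac{3}{2}}} = \frac{2701914}{145 \cdot 64} = \frac{2701914}{145} \cdot \frac{1}{64} = \frac{1350957}{4640}$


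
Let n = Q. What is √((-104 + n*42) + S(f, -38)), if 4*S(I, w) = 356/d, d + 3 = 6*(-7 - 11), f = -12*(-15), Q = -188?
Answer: I*√98577879/111 ≈ 89.447*I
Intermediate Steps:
n = -188
f = 180
d = -111 (d = -3 + 6*(-7 - 11) = -3 + 6*(-18) = -3 - 108 = -111)
S(I, w) = -89/111 (S(I, w) = (356/(-111))/4 = (356*(-1/111))/4 = (¼)*(-356/111) = -89/111)
√((-104 + n*42) + S(f, -38)) = √((-104 - 188*42) - 89/111) = √((-104 - 7896) - 89/111) = √(-8000 - 89/111) = √(-888089/111) = I*√98577879/111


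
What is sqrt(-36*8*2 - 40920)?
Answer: 2*I*sqrt(10374) ≈ 203.71*I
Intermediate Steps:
sqrt(-36*8*2 - 40920) = sqrt(-288*2 - 40920) = sqrt(-576 - 40920) = sqrt(-41496) = 2*I*sqrt(10374)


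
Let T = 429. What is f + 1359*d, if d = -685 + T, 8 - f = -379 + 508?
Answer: -348025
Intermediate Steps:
f = -121 (f = 8 - (-379 + 508) = 8 - 1*129 = 8 - 129 = -121)
d = -256 (d = -685 + 429 = -256)
f + 1359*d = -121 + 1359*(-256) = -121 - 347904 = -348025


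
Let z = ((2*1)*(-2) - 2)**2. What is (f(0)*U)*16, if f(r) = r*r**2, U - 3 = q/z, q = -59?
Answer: 0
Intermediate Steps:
z = 36 (z = (2*(-2) - 2)**2 = (-4 - 2)**2 = (-6)**2 = 36)
U = 49/36 (U = 3 - 59/36 = 49/36 ≈ 1.3611)
f(r) = r**3
(f(0)*U)*16 = (0**3*(49/36))*16 = (0*(49/36))*16 = 0*16 = 0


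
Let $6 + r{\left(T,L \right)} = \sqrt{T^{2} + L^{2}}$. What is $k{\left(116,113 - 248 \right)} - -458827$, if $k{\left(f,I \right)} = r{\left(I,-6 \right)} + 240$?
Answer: $459061 + 3 \sqrt{2029} \approx 4.592 \cdot 10^{5}$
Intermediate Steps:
$r{\left(T,L \right)} = -6 + \sqrt{L^{2} + T^{2}}$ ($r{\left(T,L \right)} = -6 + \sqrt{T^{2} + L^{2}} = -6 + \sqrt{L^{2} + T^{2}}$)
$k{\left(f,I \right)} = 234 + \sqrt{36 + I^{2}}$ ($k{\left(f,I \right)} = \left(-6 + \sqrt{\left(-6\right)^{2} + I^{2}}\right) + 240 = \left(-6 + \sqrt{36 + I^{2}}\right) + 240 = 234 + \sqrt{36 + I^{2}}$)
$k{\left(116,113 - 248 \right)} - -458827 = \left(234 + \sqrt{36 + \left(113 - 248\right)^{2}}\right) - -458827 = \left(234 + \sqrt{36 + \left(-135\right)^{2}}\right) + 458827 = \left(234 + \sqrt{36 + 18225}\right) + 458827 = \left(234 + \sqrt{18261}\right) + 458827 = \left(234 + 3 \sqrt{2029}\right) + 458827 = 459061 + 3 \sqrt{2029}$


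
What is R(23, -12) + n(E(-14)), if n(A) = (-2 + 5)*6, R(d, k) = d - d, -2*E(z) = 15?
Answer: 18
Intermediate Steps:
E(z) = -15/2 (E(z) = -½*15 = -15/2)
R(d, k) = 0
n(A) = 18 (n(A) = 3*6 = 18)
R(23, -12) + n(E(-14)) = 0 + 18 = 18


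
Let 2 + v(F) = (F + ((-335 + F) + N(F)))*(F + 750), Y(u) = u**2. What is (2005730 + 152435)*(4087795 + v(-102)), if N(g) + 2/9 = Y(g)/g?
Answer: 7925388324365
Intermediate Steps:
N(g) = -2/9 + g (N(g) = -2/9 + g**2/g = -2/9 + g)
v(F) = -2 + (750 + F)*(-3017/9 + 3*F) (v(F) = -2 + (F + ((-335 + F) + (-2/9 + F)))*(F + 750) = -2 + (F + (-3017/9 + 2*F))*(750 + F) = -2 + (-3017/9 + 3*F)*(750 + F) = -2 + (750 + F)*(-3017/9 + 3*F))
(2005730 + 152435)*(4087795 + v(-102)) = (2005730 + 152435)*(4087795 + (-754256/3 + 3*(-102)**2 + (17233/9)*(-102))) = 2158165*(4087795 + (-754256/3 + 3*10404 - 585922/3)) = 2158165*(4087795 + (-754256/3 + 31212 - 585922/3)) = 2158165*(4087795 - 415514) = 2158165*3672281 = 7925388324365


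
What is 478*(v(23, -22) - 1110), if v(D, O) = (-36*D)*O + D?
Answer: 8187662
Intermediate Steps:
v(D, O) = D - 36*D*O (v(D, O) = -36*D*O + D = D - 36*D*O)
478*(v(23, -22) - 1110) = 478*(23*(1 - 36*(-22)) - 1110) = 478*(23*(1 + 792) - 1110) = 478*(23*793 - 1110) = 478*(18239 - 1110) = 478*17129 = 8187662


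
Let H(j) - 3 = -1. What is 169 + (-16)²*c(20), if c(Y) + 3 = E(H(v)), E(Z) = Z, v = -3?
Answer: -87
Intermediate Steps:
H(j) = 2 (H(j) = 3 - 1 = 2)
c(Y) = -1 (c(Y) = -3 + 2 = -1)
169 + (-16)²*c(20) = 169 + (-16)²*(-1) = 169 + 256*(-1) = 169 - 256 = -87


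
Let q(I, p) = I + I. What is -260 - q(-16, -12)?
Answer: -228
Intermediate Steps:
q(I, p) = 2*I
-260 - q(-16, -12) = -260 - 2*(-16) = -260 - 1*(-32) = -260 + 32 = -228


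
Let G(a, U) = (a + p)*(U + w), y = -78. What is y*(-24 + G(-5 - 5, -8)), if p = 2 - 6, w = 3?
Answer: -3588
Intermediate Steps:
p = -4
G(a, U) = (-4 + a)*(3 + U) (G(a, U) = (a - 4)*(U + 3) = (-4 + a)*(3 + U))
y*(-24 + G(-5 - 5, -8)) = -78*(-24 + (-12 - 4*(-8) + 3*(-5 - 5) - 8*(-5 - 5))) = -78*(-24 + (-12 + 32 + 3*(-10) - 8*(-10))) = -78*(-24 + (-12 + 32 - 30 + 80)) = -78*(-24 + 70) = -78*46 = -3588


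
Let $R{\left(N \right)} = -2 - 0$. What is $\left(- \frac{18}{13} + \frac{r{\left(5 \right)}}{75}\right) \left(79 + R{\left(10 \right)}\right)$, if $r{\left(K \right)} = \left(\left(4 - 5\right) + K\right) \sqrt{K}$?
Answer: $- \frac{1386}{13} + \frac{308 \sqrt{5}}{75} \approx -97.433$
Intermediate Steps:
$r{\left(K \right)} = \sqrt{K} \left(-1 + K\right)$ ($r{\left(K \right)} = \left(-1 + K\right) \sqrt{K} = \sqrt{K} \left(-1 + K\right)$)
$R{\left(N \right)} = -2$ ($R{\left(N \right)} = -2 + 0 = -2$)
$\left(- \frac{18}{13} + \frac{r{\left(5 \right)}}{75}\right) \left(79 + R{\left(10 \right)}\right) = \left(- \frac{18}{13} + \frac{\sqrt{5} \left(-1 + 5\right)}{75}\right) \left(79 - 2\right) = \left(\left(-18\right) \frac{1}{13} + \sqrt{5} \cdot 4 \cdot \frac{1}{75}\right) 77 = \left(- \frac{18}{13} + 4 \sqrt{5} \cdot \frac{1}{75}\right) 77 = \left(- \frac{18}{13} + \frac{4 \sqrt{5}}{75}\right) 77 = - \frac{1386}{13} + \frac{308 \sqrt{5}}{75}$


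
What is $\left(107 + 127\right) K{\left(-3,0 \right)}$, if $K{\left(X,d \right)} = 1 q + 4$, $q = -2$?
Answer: $468$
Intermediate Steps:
$K{\left(X,d \right)} = 2$ ($K{\left(X,d \right)} = 1 \left(-2\right) + 4 = -2 + 4 = 2$)
$\left(107 + 127\right) K{\left(-3,0 \right)} = \left(107 + 127\right) 2 = 234 \cdot 2 = 468$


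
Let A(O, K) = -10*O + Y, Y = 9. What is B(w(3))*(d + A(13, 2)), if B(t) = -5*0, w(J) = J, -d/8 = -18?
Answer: 0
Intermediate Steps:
d = 144 (d = -8*(-18) = 144)
A(O, K) = 9 - 10*O (A(O, K) = -10*O + 9 = 9 - 10*O)
B(t) = 0
B(w(3))*(d + A(13, 2)) = 0*(144 + (9 - 10*13)) = 0*(144 + (9 - 130)) = 0*(144 - 121) = 0*23 = 0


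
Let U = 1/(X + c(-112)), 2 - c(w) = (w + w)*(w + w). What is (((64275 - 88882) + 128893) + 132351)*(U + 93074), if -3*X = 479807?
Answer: 13882839989683491/630329 ≈ 2.2025e+10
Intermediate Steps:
c(w) = 2 - 4*w**2 (c(w) = 2 - (w + w)*(w + w) = 2 - 2*w*2*w = 2 - 4*w**2)
X = -479807/3 (X = -1/3*479807 = -479807/3 ≈ -1.5994e+5)
U = -3/630329 (U = 1/(-479807/3 + (2 - 4*(-112)**2)) = 1/(-479807/3 + (2 - 4*12544)) = 1/(-479807/3 + (2 - 50176)) = 1/(-479807/3 - 50174) = 1/(-630329/3) = -3/630329 ≈ -4.7594e-6)
(((64275 - 88882) + 128893) + 132351)*(U + 93074) = (((64275 - 88882) + 128893) + 132351)*(-3/630329 + 93074) = ((-24607 + 128893) + 132351)*(58667241343/630329) = (104286 + 132351)*(58667241343/630329) = 236637*(58667241343/630329) = 13882839989683491/630329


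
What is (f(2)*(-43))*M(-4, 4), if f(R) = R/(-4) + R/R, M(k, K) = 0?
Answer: 0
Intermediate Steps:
f(R) = 1 - R/4 (f(R) = R*(-1/4) + 1 = -R/4 + 1 = 1 - R/4)
(f(2)*(-43))*M(-4, 4) = ((1 - 1/4*2)*(-43))*0 = ((1 - 1/2)*(-43))*0 = ((1/2)*(-43))*0 = -43/2*0 = 0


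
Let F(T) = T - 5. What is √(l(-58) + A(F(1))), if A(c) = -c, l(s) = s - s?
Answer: 2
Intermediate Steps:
F(T) = -5 + T
l(s) = 0
√(l(-58) + A(F(1))) = √(0 - (-5 + 1)) = √(0 - 1*(-4)) = √(0 + 4) = √4 = 2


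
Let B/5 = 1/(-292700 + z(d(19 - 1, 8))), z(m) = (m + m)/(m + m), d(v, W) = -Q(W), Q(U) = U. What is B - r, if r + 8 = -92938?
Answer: 27205201249/292699 ≈ 92946.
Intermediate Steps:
d(v, W) = -W
r = -92946 (r = -8 - 92938 = -92946)
z(m) = 1 (z(m) = (2*m)/((2*m)) = (2*m)*(1/(2*m)) = 1)
B = -5/292699 (B = 5/(-292700 + 1) = 5/(-292699) = 5*(-1/292699) = -5/292699 ≈ -1.7082e-5)
B - r = -5/292699 - 1*(-92946) = -5/292699 + 92946 = 27205201249/292699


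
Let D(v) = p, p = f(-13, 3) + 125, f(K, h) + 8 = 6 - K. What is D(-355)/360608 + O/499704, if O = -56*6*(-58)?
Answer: 36955669/938527396 ≈ 0.039376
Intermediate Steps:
O = 19488 (O = -336*(-58) = 19488)
f(K, h) = -2 - K (f(K, h) = -8 + (6 - K) = -2 - K)
p = 136 (p = (-2 - 1*(-13)) + 125 = (-2 + 13) + 125 = 11 + 125 = 136)
D(v) = 136
D(-355)/360608 + O/499704 = 136/360608 + 19488/499704 = 136*(1/360608) + 19488*(1/499704) = 17/45076 + 812/20821 = 36955669/938527396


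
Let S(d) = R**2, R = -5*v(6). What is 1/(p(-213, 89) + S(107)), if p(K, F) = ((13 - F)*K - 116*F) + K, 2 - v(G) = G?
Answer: 1/6051 ≈ 0.00016526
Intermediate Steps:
v(G) = 2 - G
p(K, F) = K - 116*F + K*(13 - F) (p(K, F) = (K*(13 - F) - 116*F) + K = (-116*F + K*(13 - F)) + K = K - 116*F + K*(13 - F))
R = 20 (R = -5*(2 - 1*6) = -5*(2 - 6) = -5*(-4) = 20)
S(d) = 400 (S(d) = 20**2 = 400)
1/(p(-213, 89) + S(107)) = 1/((-116*89 + 14*(-213) - 1*89*(-213)) + 400) = 1/((-10324 - 2982 + 18957) + 400) = 1/(5651 + 400) = 1/6051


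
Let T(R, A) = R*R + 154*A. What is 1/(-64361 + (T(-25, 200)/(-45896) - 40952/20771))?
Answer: -953305816/61358247885243 ≈ -1.5537e-5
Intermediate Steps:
T(R, A) = R² + 154*A
1/(-64361 + (T(-25, 200)/(-45896) - 40952/20771)) = 1/(-64361 + (((-25)² + 154*200)/(-45896) - 40952/20771)) = 1/(-64361 + ((625 + 30800)*(-1/45896) - 40952*1/20771)) = 1/(-64361 + (31425*(-1/45896) - 40952/20771)) = 1/(-64361 + (-31425/45896 - 40952/20771)) = 1/(-64361 - 2532261667/953305816) = 1/(-61358247885243/953305816) = -953305816/61358247885243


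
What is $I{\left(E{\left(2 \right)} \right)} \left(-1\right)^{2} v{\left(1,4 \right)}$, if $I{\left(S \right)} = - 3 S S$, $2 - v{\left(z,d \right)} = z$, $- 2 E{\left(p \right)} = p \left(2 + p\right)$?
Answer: $-48$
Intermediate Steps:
$E{\left(p \right)} = - \frac{p \left(2 + p\right)}{2}$
$v{\left(z,d \right)} = 2 - z$
$I{\left(S \right)} = - 3 S^{2}$
$I{\left(E{\left(2 \right)} \right)} \left(-1\right)^{2} v{\left(1,4 \right)} = - 3 \left(\left(- \frac{1}{2}\right) 2 \left(2 + 2\right)\right)^{2} \left(-1\right)^{2} \left(2 - 1\right) = - 3 \left(\left(- \frac{1}{2}\right) 2 \cdot 4\right)^{2} \cdot 1 \left(2 - 1\right) = - 3 \left(-4\right)^{2} \cdot 1 \cdot 1 = \left(-3\right) 16 \cdot 1 \cdot 1 = \left(-48\right) 1 \cdot 1 = \left(-48\right) 1 = -48$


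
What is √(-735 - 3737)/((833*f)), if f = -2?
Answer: -I*√1118/833 ≈ -0.04014*I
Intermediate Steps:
√(-735 - 3737)/((833*f)) = √(-735 - 3737)/((833*(-2))) = √(-4472)/(-1666) = (2*I*√1118)*(-1/1666) = -I*√1118/833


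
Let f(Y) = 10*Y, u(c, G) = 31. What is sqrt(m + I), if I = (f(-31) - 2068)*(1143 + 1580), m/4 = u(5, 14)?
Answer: I*sqrt(6475170) ≈ 2544.6*I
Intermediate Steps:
m = 124 (m = 4*31 = 124)
I = -6475294 (I = (10*(-31) - 2068)*(1143 + 1580) = (-310 - 2068)*2723 = -2378*2723 = -6475294)
sqrt(m + I) = sqrt(124 - 6475294) = sqrt(-6475170) = I*sqrt(6475170)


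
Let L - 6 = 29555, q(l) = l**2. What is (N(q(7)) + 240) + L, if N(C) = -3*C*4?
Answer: 29213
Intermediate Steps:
L = 29561 (L = 6 + 29555 = 29561)
N(C) = -12*C
(N(q(7)) + 240) + L = (-12*7**2 + 240) + 29561 = (-12*49 + 240) + 29561 = (-588 + 240) + 29561 = -348 + 29561 = 29213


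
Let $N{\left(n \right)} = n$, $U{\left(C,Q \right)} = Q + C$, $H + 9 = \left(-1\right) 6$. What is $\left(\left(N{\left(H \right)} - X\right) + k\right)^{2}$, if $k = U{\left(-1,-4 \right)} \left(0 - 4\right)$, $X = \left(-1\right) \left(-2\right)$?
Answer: $9$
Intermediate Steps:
$X = 2$
$H = -15$ ($H = -9 - 6 = -15$)
$U{\left(C,Q \right)} = C + Q$
$k = 20$ ($k = \left(-1 - 4\right) \left(0 - 4\right) = \left(-5\right) \left(-4\right) = 20$)
$\left(\left(N{\left(H \right)} - X\right) + k\right)^{2} = \left(\left(-15 - 2\right) + 20\right)^{2} = \left(-17 + 20\right)^{2} = 3^{2} = 9$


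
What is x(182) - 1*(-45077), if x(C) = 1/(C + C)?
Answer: 16408029/364 ≈ 45077.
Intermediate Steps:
x(C) = 1/(2*C)
x(182) - 1*(-45077) = (1/2)/182 - 1*(-45077) = (1/2)*(1/182) + 45077 = 1/364 + 45077 = 16408029/364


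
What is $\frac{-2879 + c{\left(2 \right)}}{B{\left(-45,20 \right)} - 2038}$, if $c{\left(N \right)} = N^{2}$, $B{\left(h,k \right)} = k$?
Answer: $\frac{2875}{2018} \approx 1.4247$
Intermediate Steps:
$\frac{-2879 + c{\left(2 \right)}}{B{\left(-45,20 \right)} - 2038} = \frac{-2879 + 2^{2}}{20 - 2038} = \frac{-2879 + 4}{-2018} = \left(-2875\right) \left(- \frac{1}{2018}\right) = \frac{2875}{2018}$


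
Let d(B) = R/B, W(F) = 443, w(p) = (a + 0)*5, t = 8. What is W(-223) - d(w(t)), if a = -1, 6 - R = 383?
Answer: 1838/5 ≈ 367.60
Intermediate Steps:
R = -377 (R = 6 - 1*383 = 6 - 383 = -377)
w(p) = -5 (w(p) = (-1 + 0)*5 = -1*5 = -5)
d(B) = -377/B
W(-223) - d(w(t)) = 443 - (-377)/(-5) = 443 - (-377)*(-1)/5 = 443 - 1*377/5 = 443 - 377/5 = 1838/5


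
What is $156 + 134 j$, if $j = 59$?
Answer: $8062$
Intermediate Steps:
$156 + 134 j = 156 + 134 \cdot 59 = 156 + 7906 = 8062$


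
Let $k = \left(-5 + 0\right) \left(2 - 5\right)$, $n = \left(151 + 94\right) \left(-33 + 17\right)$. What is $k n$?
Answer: $-58800$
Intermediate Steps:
$n = -3920$ ($n = 245 \left(-16\right) = -3920$)
$k = 15$ ($k = \left(-5\right) \left(-3\right) = 15$)
$k n = 15 \left(-3920\right) = -58800$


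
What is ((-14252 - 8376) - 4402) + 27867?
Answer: 837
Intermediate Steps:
((-14252 - 8376) - 4402) + 27867 = (-22628 - 4402) + 27867 = -27030 + 27867 = 837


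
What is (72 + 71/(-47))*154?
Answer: 510202/47 ≈ 10855.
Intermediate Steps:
(72 + 71/(-47))*154 = (72 + 71*(-1/47))*154 = (72 - 71/47)*154 = (3313/47)*154 = 510202/47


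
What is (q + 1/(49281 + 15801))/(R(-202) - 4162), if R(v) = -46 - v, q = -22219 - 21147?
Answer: 2822346011/260718492 ≈ 10.825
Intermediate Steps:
q = -43366
(q + 1/(49281 + 15801))/(R(-202) - 4162) = (-43366 + 1/(49281 + 15801))/((-46 - 1*(-202)) - 4162) = (-43366 + 1/65082)/((-46 + 202) - 4162) = (-43366 + 1/65082)/(156 - 4162) = -2822346011/65082/(-4006) = -2822346011/65082*(-1/4006) = 2822346011/260718492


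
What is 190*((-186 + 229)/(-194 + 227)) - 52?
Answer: 6454/33 ≈ 195.58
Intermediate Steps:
190*((-186 + 229)/(-194 + 227)) - 52 = 190*(43/33) - 52 = 8170/33 - 52 = 6454/33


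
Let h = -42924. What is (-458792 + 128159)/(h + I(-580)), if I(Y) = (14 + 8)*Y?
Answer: 330633/55684 ≈ 5.9377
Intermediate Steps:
I(Y) = 22*Y
(-458792 + 128159)/(h + I(-580)) = (-458792 + 128159)/(-42924 + 22*(-580)) = -330633/(-42924 - 12760) = -330633/(-55684) = -330633*(-1/55684) = 330633/55684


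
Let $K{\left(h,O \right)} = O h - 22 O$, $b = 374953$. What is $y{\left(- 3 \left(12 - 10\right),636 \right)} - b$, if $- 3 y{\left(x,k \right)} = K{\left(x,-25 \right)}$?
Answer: $- \frac{1125559}{3} \approx -3.7519 \cdot 10^{5}$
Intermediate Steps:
$K{\left(h,O \right)} = - 22 O + O h$
$y{\left(x,k \right)} = - \frac{550}{3} + \frac{25 x}{3}$ ($y{\left(x,k \right)} = - \frac{\left(-25\right) \left(-22 + x\right)}{3} = - \frac{550 - 25 x}{3} = - \frac{550}{3} + \frac{25 x}{3}$)
$y{\left(- 3 \left(12 - 10\right),636 \right)} - b = \left(- \frac{550}{3} + \frac{25 \left(- 3 \left(12 - 10\right)\right)}{3}\right) - 374953 = \left(- \frac{550}{3} + \frac{25 \left(\left(-3\right) 2\right)}{3}\right) - 374953 = \left(- \frac{550}{3} + \frac{25}{3} \left(-6\right)\right) - 374953 = \left(- \frac{550}{3} - 50\right) - 374953 = - \frac{700}{3} - 374953 = - \frac{1125559}{3}$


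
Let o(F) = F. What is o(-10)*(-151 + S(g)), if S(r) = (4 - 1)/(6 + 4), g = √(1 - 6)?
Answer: 1507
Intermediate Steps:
g = I*√5 (g = √(-5) = I*√5 ≈ 2.2361*I)
S(r) = 3/10
o(-10)*(-151 + S(g)) = -10*(-151 + 3/10) = -10*(-1507/10) = 1507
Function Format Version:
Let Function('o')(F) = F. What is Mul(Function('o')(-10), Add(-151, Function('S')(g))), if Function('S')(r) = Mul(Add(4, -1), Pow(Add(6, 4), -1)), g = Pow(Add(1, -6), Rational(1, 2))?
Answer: 1507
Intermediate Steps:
g = Mul(I, Pow(5, Rational(1, 2))) (g = Pow(-5, Rational(1, 2)) = Mul(I, Pow(5, Rational(1, 2))) ≈ Mul(2.2361, I))
Function('S')(r) = Rational(3, 10) (Function('S')(r) = Mul(3, Pow(10, -1)) = Mul(3, Rational(1, 10)) = Rational(3, 10))
Mul(Function('o')(-10), Add(-151, Function('S')(g))) = Mul(-10, Add(-151, Rational(3, 10))) = Mul(-10, Rational(-1507, 10)) = 1507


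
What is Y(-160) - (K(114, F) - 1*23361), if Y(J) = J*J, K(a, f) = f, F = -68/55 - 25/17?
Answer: 45781066/935 ≈ 48964.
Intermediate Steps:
F = -2531/935 (F = -68*1/55 - 25*1/17 = -68/55 - 25/17 = -2531/935 ≈ -2.7070)
Y(J) = J**2
Y(-160) - (K(114, F) - 1*23361) = (-160)**2 - (-2531/935 - 1*23361) = 25600 - (-2531/935 - 23361) = 25600 - 1*(-21845066/935) = 25600 + 21845066/935 = 45781066/935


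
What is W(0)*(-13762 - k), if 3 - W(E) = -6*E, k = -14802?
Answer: 3120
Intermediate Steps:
W(E) = 3 + 6*E (W(E) = 3 - (-6)*E = 3 + 6*E)
W(0)*(-13762 - k) = (3 + 6*0)*(-13762 - 1*(-14802)) = (3 + 0)*(-13762 + 14802) = 3*1040 = 3120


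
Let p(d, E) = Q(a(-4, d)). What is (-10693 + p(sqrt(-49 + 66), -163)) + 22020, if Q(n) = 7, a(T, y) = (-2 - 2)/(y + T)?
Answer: 11334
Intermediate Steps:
a(T, y) = -4/(T + y)
p(d, E) = 7
(-10693 + p(sqrt(-49 + 66), -163)) + 22020 = (-10693 + 7) + 22020 = -10686 + 22020 = 11334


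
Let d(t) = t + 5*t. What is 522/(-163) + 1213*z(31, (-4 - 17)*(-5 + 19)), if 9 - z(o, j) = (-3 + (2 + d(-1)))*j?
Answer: -405126753/163 ≈ -2.4854e+6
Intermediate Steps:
d(t) = 6*t
z(o, j) = 9 + 7*j (z(o, j) = 9 - (-3 + (2 + 6*(-1)))*j = 9 - (-3 + (2 - 6))*j = 9 - (-3 - 4)*j = 9 - (-7)*j = 9 + 7*j)
522/(-163) + 1213*z(31, (-4 - 17)*(-5 + 19)) = 522/(-163) + 1213*(9 + 7*((-4 - 17)*(-5 + 19))) = 522*(-1/163) + 1213*(9 + 7*(-21*14)) = -522/163 + 1213*(9 + 7*(-294)) = -522/163 + 1213*(9 - 2058) = -522/163 + 1213*(-2049) = -522/163 - 2485437 = -405126753/163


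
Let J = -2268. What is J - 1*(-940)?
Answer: -1328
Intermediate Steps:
J - 1*(-940) = -2268 - 1*(-940) = -2268 + 940 = -1328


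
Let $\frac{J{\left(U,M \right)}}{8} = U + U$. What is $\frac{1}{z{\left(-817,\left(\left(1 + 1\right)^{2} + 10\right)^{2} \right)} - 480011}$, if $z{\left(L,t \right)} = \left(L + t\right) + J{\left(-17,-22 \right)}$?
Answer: $- \frac{1}{480904} \approx -2.0794 \cdot 10^{-6}$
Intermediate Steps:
$J{\left(U,M \right)} = 16 U$ ($J{\left(U,M \right)} = 8 \left(U + U\right) = 8 \cdot 2 U = 16 U$)
$z{\left(L,t \right)} = -272 + L + t$ ($z{\left(L,t \right)} = \left(L + t\right) + 16 \left(-17\right) = \left(L + t\right) - 272 = -272 + L + t$)
$\frac{1}{z{\left(-817,\left(\left(1 + 1\right)^{2} + 10\right)^{2} \right)} - 480011} = \frac{1}{\left(-272 - 817 + \left(\left(1 + 1\right)^{2} + 10\right)^{2}\right) - 480011} = \frac{1}{\left(-272 - 817 + \left(2^{2} + 10\right)^{2}\right) - 480011} = \frac{1}{\left(-272 - 817 + \left(4 + 10\right)^{2}\right) - 480011} = \frac{1}{\left(-272 - 817 + 14^{2}\right) - 480011} = \frac{1}{\left(-272 - 817 + 196\right) - 480011} = \frac{1}{-893 - 480011} = \frac{1}{-480904} = - \frac{1}{480904}$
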